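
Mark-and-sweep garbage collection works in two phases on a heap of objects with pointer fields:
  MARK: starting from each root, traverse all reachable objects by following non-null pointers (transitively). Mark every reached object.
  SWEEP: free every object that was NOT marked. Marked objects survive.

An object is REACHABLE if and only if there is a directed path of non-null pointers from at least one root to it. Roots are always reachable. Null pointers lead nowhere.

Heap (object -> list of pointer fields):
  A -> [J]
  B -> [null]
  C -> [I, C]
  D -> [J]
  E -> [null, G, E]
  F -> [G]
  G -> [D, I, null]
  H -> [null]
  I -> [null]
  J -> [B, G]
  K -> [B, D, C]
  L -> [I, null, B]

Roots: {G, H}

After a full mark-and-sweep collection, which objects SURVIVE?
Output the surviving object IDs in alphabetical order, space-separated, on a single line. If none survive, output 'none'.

Answer: B D G H I J

Derivation:
Roots: G H
Mark G: refs=D I null, marked=G
Mark H: refs=null, marked=G H
Mark D: refs=J, marked=D G H
Mark I: refs=null, marked=D G H I
Mark J: refs=B G, marked=D G H I J
Mark B: refs=null, marked=B D G H I J
Unmarked (collected): A C E F K L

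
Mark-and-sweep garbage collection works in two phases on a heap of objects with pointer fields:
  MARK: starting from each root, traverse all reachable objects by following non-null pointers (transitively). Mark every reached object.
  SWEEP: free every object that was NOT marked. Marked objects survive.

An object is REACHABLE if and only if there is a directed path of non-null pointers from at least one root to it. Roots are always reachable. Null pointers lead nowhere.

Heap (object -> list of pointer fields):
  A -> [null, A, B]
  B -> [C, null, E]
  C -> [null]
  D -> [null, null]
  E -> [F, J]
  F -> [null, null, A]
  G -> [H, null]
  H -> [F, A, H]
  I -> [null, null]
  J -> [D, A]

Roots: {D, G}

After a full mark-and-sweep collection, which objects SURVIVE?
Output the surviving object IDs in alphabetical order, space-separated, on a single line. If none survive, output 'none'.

Roots: D G
Mark D: refs=null null, marked=D
Mark G: refs=H null, marked=D G
Mark H: refs=F A H, marked=D G H
Mark F: refs=null null A, marked=D F G H
Mark A: refs=null A B, marked=A D F G H
Mark B: refs=C null E, marked=A B D F G H
Mark C: refs=null, marked=A B C D F G H
Mark E: refs=F J, marked=A B C D E F G H
Mark J: refs=D A, marked=A B C D E F G H J
Unmarked (collected): I

Answer: A B C D E F G H J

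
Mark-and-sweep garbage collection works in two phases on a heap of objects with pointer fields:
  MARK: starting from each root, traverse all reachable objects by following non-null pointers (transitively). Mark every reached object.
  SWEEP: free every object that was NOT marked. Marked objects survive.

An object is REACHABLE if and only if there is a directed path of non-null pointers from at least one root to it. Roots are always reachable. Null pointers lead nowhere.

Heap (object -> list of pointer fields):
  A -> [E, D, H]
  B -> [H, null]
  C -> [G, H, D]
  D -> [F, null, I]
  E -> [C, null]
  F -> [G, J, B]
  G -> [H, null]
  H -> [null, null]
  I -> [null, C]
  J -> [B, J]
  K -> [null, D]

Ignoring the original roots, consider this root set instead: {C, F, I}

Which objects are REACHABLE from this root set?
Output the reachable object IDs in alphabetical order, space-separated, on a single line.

Roots: C F I
Mark C: refs=G H D, marked=C
Mark F: refs=G J B, marked=C F
Mark I: refs=null C, marked=C F I
Mark G: refs=H null, marked=C F G I
Mark H: refs=null null, marked=C F G H I
Mark D: refs=F null I, marked=C D F G H I
Mark J: refs=B J, marked=C D F G H I J
Mark B: refs=H null, marked=B C D F G H I J
Unmarked (collected): A E K

Answer: B C D F G H I J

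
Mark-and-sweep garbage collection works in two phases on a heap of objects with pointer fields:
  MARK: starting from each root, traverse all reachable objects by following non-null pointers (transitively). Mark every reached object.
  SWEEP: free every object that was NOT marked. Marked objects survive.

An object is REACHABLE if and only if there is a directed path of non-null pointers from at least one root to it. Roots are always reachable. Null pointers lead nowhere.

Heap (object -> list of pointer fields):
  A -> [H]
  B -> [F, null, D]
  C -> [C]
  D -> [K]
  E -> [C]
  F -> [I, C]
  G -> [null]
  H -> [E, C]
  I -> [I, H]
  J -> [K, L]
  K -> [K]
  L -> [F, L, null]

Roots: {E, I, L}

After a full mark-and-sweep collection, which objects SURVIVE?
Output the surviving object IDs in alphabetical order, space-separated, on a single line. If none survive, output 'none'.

Answer: C E F H I L

Derivation:
Roots: E I L
Mark E: refs=C, marked=E
Mark I: refs=I H, marked=E I
Mark L: refs=F L null, marked=E I L
Mark C: refs=C, marked=C E I L
Mark H: refs=E C, marked=C E H I L
Mark F: refs=I C, marked=C E F H I L
Unmarked (collected): A B D G J K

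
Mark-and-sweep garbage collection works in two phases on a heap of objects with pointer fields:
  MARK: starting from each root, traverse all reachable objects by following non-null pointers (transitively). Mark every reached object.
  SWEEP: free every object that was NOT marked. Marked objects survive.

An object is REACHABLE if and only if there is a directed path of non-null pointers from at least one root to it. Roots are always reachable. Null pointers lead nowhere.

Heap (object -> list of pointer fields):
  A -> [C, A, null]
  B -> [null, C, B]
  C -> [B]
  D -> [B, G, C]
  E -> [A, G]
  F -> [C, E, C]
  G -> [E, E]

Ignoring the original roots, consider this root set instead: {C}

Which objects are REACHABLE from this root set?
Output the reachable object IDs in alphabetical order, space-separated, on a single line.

Roots: C
Mark C: refs=B, marked=C
Mark B: refs=null C B, marked=B C
Unmarked (collected): A D E F G

Answer: B C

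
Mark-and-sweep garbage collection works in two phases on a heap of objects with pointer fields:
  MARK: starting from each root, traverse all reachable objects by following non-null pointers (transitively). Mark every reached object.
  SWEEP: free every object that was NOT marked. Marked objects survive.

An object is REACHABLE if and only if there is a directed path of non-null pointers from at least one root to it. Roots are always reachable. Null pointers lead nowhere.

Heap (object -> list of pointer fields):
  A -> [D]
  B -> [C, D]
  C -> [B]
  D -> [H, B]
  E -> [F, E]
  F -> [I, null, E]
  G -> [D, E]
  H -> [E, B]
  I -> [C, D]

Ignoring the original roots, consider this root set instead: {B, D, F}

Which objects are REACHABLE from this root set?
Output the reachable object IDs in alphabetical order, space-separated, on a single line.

Answer: B C D E F H I

Derivation:
Roots: B D F
Mark B: refs=C D, marked=B
Mark D: refs=H B, marked=B D
Mark F: refs=I null E, marked=B D F
Mark C: refs=B, marked=B C D F
Mark H: refs=E B, marked=B C D F H
Mark I: refs=C D, marked=B C D F H I
Mark E: refs=F E, marked=B C D E F H I
Unmarked (collected): A G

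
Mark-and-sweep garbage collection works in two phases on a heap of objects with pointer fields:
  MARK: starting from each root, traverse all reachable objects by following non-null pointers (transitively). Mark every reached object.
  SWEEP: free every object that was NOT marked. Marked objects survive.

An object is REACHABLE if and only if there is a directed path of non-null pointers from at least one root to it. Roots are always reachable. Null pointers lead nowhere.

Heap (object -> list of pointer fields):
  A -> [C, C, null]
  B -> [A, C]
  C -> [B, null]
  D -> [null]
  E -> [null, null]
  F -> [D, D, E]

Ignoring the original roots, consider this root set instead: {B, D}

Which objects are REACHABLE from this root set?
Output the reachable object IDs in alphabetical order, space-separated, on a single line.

Roots: B D
Mark B: refs=A C, marked=B
Mark D: refs=null, marked=B D
Mark A: refs=C C null, marked=A B D
Mark C: refs=B null, marked=A B C D
Unmarked (collected): E F

Answer: A B C D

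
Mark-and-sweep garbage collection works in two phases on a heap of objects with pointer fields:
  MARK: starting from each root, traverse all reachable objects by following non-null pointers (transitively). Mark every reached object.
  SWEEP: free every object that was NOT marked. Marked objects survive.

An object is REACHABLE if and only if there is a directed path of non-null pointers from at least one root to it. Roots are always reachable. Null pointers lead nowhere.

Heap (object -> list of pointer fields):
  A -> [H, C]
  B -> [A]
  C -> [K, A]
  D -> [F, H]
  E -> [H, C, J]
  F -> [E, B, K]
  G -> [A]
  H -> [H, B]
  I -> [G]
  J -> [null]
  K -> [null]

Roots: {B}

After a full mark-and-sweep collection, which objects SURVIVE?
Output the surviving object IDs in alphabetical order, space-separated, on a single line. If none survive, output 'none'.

Roots: B
Mark B: refs=A, marked=B
Mark A: refs=H C, marked=A B
Mark H: refs=H B, marked=A B H
Mark C: refs=K A, marked=A B C H
Mark K: refs=null, marked=A B C H K
Unmarked (collected): D E F G I J

Answer: A B C H K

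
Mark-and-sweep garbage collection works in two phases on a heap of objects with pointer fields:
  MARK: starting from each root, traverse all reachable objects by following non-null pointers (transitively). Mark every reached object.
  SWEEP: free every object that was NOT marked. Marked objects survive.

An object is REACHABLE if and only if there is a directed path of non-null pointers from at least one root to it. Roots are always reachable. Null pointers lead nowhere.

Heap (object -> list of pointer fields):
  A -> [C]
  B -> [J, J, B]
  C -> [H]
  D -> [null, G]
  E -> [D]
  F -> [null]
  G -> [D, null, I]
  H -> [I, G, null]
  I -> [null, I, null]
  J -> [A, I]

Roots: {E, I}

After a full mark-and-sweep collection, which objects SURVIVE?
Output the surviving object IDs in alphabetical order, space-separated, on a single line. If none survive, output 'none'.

Roots: E I
Mark E: refs=D, marked=E
Mark I: refs=null I null, marked=E I
Mark D: refs=null G, marked=D E I
Mark G: refs=D null I, marked=D E G I
Unmarked (collected): A B C F H J

Answer: D E G I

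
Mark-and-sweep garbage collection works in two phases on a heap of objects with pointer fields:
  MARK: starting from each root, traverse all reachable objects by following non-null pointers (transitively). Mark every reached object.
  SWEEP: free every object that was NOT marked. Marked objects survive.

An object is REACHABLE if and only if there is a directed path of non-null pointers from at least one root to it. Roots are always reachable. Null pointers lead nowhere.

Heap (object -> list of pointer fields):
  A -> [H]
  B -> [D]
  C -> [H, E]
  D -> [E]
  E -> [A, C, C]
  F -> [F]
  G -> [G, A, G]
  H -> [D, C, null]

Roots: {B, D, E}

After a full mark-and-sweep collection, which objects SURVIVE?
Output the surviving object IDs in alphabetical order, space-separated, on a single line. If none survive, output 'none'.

Answer: A B C D E H

Derivation:
Roots: B D E
Mark B: refs=D, marked=B
Mark D: refs=E, marked=B D
Mark E: refs=A C C, marked=B D E
Mark A: refs=H, marked=A B D E
Mark C: refs=H E, marked=A B C D E
Mark H: refs=D C null, marked=A B C D E H
Unmarked (collected): F G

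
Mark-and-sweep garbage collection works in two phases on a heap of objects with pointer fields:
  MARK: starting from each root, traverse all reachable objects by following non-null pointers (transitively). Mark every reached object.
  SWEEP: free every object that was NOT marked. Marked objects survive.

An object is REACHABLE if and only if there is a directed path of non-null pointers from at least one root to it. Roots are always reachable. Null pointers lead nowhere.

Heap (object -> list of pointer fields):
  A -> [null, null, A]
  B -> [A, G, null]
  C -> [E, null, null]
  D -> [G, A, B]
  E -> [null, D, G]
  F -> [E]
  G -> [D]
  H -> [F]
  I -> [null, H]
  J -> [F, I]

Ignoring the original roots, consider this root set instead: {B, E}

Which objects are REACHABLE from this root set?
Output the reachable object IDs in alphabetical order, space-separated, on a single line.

Answer: A B D E G

Derivation:
Roots: B E
Mark B: refs=A G null, marked=B
Mark E: refs=null D G, marked=B E
Mark A: refs=null null A, marked=A B E
Mark G: refs=D, marked=A B E G
Mark D: refs=G A B, marked=A B D E G
Unmarked (collected): C F H I J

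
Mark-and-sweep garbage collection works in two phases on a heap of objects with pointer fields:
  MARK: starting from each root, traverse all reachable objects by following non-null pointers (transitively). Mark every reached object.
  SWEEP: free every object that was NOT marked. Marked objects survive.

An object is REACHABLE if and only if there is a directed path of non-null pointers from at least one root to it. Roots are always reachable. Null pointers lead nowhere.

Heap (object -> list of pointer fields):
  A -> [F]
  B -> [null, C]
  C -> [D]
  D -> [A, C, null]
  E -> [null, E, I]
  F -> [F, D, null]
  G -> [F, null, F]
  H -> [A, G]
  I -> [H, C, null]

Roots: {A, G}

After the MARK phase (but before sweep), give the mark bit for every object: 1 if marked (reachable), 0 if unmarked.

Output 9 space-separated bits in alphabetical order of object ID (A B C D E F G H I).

Answer: 1 0 1 1 0 1 1 0 0

Derivation:
Roots: A G
Mark A: refs=F, marked=A
Mark G: refs=F null F, marked=A G
Mark F: refs=F D null, marked=A F G
Mark D: refs=A C null, marked=A D F G
Mark C: refs=D, marked=A C D F G
Unmarked (collected): B E H I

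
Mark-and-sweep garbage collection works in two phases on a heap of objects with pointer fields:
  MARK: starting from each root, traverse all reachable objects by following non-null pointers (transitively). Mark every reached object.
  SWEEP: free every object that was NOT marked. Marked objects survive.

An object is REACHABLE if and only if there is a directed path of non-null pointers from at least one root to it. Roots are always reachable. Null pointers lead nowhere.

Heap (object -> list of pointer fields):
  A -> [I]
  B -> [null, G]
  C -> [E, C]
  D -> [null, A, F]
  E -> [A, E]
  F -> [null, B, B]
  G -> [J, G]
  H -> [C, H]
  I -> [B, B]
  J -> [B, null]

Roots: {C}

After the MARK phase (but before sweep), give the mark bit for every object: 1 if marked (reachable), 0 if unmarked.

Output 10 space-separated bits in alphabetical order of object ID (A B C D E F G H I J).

Answer: 1 1 1 0 1 0 1 0 1 1

Derivation:
Roots: C
Mark C: refs=E C, marked=C
Mark E: refs=A E, marked=C E
Mark A: refs=I, marked=A C E
Mark I: refs=B B, marked=A C E I
Mark B: refs=null G, marked=A B C E I
Mark G: refs=J G, marked=A B C E G I
Mark J: refs=B null, marked=A B C E G I J
Unmarked (collected): D F H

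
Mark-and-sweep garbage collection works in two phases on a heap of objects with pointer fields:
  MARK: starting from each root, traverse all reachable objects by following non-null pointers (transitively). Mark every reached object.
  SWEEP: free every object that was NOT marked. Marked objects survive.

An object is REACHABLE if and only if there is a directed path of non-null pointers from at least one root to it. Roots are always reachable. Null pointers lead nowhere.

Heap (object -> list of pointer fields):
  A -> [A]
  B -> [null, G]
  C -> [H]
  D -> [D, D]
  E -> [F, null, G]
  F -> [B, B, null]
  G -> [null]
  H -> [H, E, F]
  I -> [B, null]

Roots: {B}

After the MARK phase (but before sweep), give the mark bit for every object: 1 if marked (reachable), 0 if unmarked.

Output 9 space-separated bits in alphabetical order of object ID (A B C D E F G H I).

Answer: 0 1 0 0 0 0 1 0 0

Derivation:
Roots: B
Mark B: refs=null G, marked=B
Mark G: refs=null, marked=B G
Unmarked (collected): A C D E F H I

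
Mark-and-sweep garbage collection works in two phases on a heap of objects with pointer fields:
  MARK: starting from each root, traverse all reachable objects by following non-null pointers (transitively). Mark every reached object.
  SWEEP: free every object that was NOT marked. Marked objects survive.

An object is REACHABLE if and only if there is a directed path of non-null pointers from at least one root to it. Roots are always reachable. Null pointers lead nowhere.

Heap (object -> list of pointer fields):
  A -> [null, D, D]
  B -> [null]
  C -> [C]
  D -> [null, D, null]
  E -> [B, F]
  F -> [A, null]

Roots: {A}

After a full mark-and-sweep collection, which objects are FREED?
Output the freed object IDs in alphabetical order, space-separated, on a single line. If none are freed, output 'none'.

Answer: B C E F

Derivation:
Roots: A
Mark A: refs=null D D, marked=A
Mark D: refs=null D null, marked=A D
Unmarked (collected): B C E F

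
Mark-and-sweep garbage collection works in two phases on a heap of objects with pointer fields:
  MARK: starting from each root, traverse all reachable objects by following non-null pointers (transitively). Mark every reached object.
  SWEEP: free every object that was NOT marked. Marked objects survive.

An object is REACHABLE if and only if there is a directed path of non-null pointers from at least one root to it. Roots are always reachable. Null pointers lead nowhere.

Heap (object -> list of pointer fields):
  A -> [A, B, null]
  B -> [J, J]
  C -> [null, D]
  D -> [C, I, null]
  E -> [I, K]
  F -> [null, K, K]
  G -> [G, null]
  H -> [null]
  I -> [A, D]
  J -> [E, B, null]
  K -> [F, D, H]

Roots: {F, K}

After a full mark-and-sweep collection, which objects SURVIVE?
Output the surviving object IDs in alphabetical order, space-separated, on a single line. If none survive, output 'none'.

Roots: F K
Mark F: refs=null K K, marked=F
Mark K: refs=F D H, marked=F K
Mark D: refs=C I null, marked=D F K
Mark H: refs=null, marked=D F H K
Mark C: refs=null D, marked=C D F H K
Mark I: refs=A D, marked=C D F H I K
Mark A: refs=A B null, marked=A C D F H I K
Mark B: refs=J J, marked=A B C D F H I K
Mark J: refs=E B null, marked=A B C D F H I J K
Mark E: refs=I K, marked=A B C D E F H I J K
Unmarked (collected): G

Answer: A B C D E F H I J K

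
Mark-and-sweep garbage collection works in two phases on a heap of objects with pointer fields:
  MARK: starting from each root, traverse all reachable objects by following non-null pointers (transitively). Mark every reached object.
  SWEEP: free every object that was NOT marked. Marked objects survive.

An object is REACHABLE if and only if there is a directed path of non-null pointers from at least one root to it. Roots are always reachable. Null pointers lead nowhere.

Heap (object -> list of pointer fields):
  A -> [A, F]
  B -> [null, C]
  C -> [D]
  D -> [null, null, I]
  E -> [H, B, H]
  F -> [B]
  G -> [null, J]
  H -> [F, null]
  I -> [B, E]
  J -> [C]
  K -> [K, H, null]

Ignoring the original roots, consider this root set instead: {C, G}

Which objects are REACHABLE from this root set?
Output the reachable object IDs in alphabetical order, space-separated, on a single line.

Answer: B C D E F G H I J

Derivation:
Roots: C G
Mark C: refs=D, marked=C
Mark G: refs=null J, marked=C G
Mark D: refs=null null I, marked=C D G
Mark J: refs=C, marked=C D G J
Mark I: refs=B E, marked=C D G I J
Mark B: refs=null C, marked=B C D G I J
Mark E: refs=H B H, marked=B C D E G I J
Mark H: refs=F null, marked=B C D E G H I J
Mark F: refs=B, marked=B C D E F G H I J
Unmarked (collected): A K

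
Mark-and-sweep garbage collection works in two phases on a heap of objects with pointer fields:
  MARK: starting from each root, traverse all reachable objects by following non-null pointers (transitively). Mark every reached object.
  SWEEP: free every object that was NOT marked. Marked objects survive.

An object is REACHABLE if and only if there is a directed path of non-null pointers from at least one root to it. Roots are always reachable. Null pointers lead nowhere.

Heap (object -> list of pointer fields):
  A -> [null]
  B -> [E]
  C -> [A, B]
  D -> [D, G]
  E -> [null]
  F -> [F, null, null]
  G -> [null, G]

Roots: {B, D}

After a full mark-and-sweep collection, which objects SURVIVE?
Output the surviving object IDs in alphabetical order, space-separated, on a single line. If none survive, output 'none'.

Roots: B D
Mark B: refs=E, marked=B
Mark D: refs=D G, marked=B D
Mark E: refs=null, marked=B D E
Mark G: refs=null G, marked=B D E G
Unmarked (collected): A C F

Answer: B D E G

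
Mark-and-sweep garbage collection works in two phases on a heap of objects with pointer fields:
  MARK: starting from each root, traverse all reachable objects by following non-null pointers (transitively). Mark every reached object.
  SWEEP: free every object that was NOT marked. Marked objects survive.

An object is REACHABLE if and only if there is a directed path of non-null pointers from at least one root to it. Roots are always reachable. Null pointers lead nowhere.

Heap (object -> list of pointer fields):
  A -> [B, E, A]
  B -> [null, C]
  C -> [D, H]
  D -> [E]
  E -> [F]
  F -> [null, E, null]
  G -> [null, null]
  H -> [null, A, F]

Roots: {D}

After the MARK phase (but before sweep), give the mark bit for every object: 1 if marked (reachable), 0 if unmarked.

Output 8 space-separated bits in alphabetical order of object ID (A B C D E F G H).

Answer: 0 0 0 1 1 1 0 0

Derivation:
Roots: D
Mark D: refs=E, marked=D
Mark E: refs=F, marked=D E
Mark F: refs=null E null, marked=D E F
Unmarked (collected): A B C G H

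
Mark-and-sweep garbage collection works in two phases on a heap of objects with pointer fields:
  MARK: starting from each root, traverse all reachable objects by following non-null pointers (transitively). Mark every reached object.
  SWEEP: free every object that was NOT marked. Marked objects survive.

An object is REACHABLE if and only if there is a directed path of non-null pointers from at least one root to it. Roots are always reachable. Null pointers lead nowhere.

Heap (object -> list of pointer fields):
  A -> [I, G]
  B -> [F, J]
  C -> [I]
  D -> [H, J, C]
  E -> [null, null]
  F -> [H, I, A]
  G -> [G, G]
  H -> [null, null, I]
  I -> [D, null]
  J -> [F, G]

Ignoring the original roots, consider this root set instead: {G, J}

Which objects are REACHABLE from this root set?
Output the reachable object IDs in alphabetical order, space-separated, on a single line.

Roots: G J
Mark G: refs=G G, marked=G
Mark J: refs=F G, marked=G J
Mark F: refs=H I A, marked=F G J
Mark H: refs=null null I, marked=F G H J
Mark I: refs=D null, marked=F G H I J
Mark A: refs=I G, marked=A F G H I J
Mark D: refs=H J C, marked=A D F G H I J
Mark C: refs=I, marked=A C D F G H I J
Unmarked (collected): B E

Answer: A C D F G H I J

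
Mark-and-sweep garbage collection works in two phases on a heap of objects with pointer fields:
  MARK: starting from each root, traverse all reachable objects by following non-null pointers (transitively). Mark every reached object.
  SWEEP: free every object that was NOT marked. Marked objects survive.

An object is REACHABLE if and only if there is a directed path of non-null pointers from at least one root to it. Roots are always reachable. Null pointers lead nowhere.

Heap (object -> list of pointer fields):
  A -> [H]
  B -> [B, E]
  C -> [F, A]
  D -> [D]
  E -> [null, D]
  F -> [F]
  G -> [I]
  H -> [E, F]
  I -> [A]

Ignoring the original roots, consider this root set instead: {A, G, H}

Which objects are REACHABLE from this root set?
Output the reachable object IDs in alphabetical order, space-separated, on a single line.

Roots: A G H
Mark A: refs=H, marked=A
Mark G: refs=I, marked=A G
Mark H: refs=E F, marked=A G H
Mark I: refs=A, marked=A G H I
Mark E: refs=null D, marked=A E G H I
Mark F: refs=F, marked=A E F G H I
Mark D: refs=D, marked=A D E F G H I
Unmarked (collected): B C

Answer: A D E F G H I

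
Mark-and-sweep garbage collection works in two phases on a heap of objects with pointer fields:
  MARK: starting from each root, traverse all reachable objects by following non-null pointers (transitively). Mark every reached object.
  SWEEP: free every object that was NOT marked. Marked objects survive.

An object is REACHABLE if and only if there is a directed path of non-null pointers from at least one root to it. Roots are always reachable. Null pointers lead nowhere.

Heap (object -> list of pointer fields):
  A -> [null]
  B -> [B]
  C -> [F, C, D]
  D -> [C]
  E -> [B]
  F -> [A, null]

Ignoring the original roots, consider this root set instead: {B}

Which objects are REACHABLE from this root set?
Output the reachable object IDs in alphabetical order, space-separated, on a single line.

Roots: B
Mark B: refs=B, marked=B
Unmarked (collected): A C D E F

Answer: B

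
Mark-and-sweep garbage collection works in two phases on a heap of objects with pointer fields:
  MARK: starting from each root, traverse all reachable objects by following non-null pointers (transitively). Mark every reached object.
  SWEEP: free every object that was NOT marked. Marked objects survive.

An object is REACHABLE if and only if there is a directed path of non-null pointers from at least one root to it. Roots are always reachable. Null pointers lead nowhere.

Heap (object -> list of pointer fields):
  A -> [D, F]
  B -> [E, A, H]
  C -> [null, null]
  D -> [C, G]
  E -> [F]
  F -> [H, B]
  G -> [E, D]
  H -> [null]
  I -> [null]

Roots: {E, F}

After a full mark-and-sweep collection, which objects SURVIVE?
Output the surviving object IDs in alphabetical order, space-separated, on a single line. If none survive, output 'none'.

Roots: E F
Mark E: refs=F, marked=E
Mark F: refs=H B, marked=E F
Mark H: refs=null, marked=E F H
Mark B: refs=E A H, marked=B E F H
Mark A: refs=D F, marked=A B E F H
Mark D: refs=C G, marked=A B D E F H
Mark C: refs=null null, marked=A B C D E F H
Mark G: refs=E D, marked=A B C D E F G H
Unmarked (collected): I

Answer: A B C D E F G H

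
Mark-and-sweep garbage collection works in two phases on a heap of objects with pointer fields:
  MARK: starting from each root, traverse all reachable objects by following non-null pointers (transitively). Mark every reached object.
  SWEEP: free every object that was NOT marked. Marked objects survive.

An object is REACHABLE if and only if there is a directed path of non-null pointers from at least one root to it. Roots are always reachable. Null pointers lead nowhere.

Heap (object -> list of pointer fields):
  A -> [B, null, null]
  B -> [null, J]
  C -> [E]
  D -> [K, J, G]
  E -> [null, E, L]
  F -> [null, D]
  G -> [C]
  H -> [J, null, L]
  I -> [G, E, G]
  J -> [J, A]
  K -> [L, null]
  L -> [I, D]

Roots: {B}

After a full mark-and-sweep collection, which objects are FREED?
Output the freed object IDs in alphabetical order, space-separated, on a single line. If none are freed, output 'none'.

Roots: B
Mark B: refs=null J, marked=B
Mark J: refs=J A, marked=B J
Mark A: refs=B null null, marked=A B J
Unmarked (collected): C D E F G H I K L

Answer: C D E F G H I K L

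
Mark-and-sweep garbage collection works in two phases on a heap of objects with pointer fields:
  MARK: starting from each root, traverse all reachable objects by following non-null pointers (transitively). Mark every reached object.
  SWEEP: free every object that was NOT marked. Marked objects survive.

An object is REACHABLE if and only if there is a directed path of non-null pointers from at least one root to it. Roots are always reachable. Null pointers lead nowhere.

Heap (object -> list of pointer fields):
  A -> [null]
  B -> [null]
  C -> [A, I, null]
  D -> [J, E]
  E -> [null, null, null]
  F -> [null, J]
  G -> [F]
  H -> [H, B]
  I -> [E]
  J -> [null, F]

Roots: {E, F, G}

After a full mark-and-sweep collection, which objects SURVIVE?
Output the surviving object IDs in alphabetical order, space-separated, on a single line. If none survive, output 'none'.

Roots: E F G
Mark E: refs=null null null, marked=E
Mark F: refs=null J, marked=E F
Mark G: refs=F, marked=E F G
Mark J: refs=null F, marked=E F G J
Unmarked (collected): A B C D H I

Answer: E F G J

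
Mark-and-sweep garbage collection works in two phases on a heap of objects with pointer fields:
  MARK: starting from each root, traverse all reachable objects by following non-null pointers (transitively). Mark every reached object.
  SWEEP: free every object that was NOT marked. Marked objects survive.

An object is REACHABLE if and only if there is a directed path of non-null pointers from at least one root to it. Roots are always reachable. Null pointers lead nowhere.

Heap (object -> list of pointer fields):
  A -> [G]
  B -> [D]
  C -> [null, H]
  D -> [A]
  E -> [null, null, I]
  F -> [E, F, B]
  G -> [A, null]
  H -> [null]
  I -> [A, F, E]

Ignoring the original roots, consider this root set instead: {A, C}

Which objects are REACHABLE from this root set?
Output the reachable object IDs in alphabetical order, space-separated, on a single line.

Answer: A C G H

Derivation:
Roots: A C
Mark A: refs=G, marked=A
Mark C: refs=null H, marked=A C
Mark G: refs=A null, marked=A C G
Mark H: refs=null, marked=A C G H
Unmarked (collected): B D E F I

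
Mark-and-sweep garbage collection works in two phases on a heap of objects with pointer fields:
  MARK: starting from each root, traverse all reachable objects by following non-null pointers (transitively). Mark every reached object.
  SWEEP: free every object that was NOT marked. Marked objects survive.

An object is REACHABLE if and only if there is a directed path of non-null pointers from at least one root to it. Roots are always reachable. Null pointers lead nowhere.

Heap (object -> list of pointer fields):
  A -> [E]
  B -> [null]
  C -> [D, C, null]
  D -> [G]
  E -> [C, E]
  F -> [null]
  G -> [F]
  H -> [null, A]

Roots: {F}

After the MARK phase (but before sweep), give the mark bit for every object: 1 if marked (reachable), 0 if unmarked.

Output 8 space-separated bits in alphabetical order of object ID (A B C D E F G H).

Answer: 0 0 0 0 0 1 0 0

Derivation:
Roots: F
Mark F: refs=null, marked=F
Unmarked (collected): A B C D E G H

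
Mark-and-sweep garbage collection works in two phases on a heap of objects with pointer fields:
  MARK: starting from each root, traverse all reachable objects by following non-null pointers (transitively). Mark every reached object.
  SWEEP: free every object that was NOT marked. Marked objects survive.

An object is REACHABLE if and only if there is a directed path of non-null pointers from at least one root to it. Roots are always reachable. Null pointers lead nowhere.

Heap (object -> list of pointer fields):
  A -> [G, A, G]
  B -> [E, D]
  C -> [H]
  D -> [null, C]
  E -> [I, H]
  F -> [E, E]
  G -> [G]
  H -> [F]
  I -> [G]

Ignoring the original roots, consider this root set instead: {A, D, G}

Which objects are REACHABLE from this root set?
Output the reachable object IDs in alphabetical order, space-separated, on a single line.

Answer: A C D E F G H I

Derivation:
Roots: A D G
Mark A: refs=G A G, marked=A
Mark D: refs=null C, marked=A D
Mark G: refs=G, marked=A D G
Mark C: refs=H, marked=A C D G
Mark H: refs=F, marked=A C D G H
Mark F: refs=E E, marked=A C D F G H
Mark E: refs=I H, marked=A C D E F G H
Mark I: refs=G, marked=A C D E F G H I
Unmarked (collected): B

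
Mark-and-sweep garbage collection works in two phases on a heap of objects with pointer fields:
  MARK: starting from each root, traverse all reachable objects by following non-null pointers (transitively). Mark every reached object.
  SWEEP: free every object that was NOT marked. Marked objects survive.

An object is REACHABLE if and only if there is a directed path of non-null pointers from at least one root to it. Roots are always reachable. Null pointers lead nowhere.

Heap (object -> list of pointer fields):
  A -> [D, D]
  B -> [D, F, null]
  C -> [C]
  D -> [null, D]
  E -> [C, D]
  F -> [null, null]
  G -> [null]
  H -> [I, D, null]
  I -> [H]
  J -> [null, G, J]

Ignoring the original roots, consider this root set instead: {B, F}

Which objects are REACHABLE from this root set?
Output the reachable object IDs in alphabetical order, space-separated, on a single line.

Answer: B D F

Derivation:
Roots: B F
Mark B: refs=D F null, marked=B
Mark F: refs=null null, marked=B F
Mark D: refs=null D, marked=B D F
Unmarked (collected): A C E G H I J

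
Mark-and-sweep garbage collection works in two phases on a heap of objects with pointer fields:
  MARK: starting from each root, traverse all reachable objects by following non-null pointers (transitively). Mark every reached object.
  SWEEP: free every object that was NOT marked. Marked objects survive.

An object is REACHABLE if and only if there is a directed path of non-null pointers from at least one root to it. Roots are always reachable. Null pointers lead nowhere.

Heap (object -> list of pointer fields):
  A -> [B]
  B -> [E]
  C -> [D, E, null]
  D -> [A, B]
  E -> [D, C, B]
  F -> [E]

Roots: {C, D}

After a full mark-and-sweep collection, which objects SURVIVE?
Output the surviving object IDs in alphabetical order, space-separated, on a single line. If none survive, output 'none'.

Roots: C D
Mark C: refs=D E null, marked=C
Mark D: refs=A B, marked=C D
Mark E: refs=D C B, marked=C D E
Mark A: refs=B, marked=A C D E
Mark B: refs=E, marked=A B C D E
Unmarked (collected): F

Answer: A B C D E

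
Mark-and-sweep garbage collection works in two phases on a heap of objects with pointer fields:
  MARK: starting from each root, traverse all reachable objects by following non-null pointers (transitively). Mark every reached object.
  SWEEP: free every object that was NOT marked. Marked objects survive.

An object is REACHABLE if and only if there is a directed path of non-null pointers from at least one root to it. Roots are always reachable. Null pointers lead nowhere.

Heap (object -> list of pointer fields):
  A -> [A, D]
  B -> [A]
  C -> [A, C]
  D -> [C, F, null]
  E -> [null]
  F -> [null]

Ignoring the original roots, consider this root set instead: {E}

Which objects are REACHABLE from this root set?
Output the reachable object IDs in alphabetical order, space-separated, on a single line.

Answer: E

Derivation:
Roots: E
Mark E: refs=null, marked=E
Unmarked (collected): A B C D F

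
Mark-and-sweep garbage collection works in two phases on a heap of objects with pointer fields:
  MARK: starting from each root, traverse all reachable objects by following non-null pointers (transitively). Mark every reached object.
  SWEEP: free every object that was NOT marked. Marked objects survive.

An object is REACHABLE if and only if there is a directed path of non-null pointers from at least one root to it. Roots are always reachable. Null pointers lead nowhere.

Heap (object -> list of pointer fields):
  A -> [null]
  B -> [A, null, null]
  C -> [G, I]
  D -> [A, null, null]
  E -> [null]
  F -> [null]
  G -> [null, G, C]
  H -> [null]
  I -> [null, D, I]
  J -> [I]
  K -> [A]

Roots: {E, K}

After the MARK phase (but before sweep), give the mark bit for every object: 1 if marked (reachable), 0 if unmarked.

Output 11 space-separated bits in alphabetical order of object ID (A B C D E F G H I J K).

Roots: E K
Mark E: refs=null, marked=E
Mark K: refs=A, marked=E K
Mark A: refs=null, marked=A E K
Unmarked (collected): B C D F G H I J

Answer: 1 0 0 0 1 0 0 0 0 0 1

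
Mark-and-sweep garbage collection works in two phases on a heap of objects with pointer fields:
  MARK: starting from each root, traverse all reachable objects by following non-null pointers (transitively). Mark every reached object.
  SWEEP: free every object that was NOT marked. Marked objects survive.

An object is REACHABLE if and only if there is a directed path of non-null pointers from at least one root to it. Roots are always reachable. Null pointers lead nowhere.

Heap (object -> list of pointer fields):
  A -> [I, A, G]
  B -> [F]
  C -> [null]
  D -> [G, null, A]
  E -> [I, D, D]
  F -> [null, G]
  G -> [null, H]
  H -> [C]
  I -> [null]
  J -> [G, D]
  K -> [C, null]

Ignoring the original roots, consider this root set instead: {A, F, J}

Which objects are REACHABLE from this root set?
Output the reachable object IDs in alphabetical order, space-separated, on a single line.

Roots: A F J
Mark A: refs=I A G, marked=A
Mark F: refs=null G, marked=A F
Mark J: refs=G D, marked=A F J
Mark I: refs=null, marked=A F I J
Mark G: refs=null H, marked=A F G I J
Mark D: refs=G null A, marked=A D F G I J
Mark H: refs=C, marked=A D F G H I J
Mark C: refs=null, marked=A C D F G H I J
Unmarked (collected): B E K

Answer: A C D F G H I J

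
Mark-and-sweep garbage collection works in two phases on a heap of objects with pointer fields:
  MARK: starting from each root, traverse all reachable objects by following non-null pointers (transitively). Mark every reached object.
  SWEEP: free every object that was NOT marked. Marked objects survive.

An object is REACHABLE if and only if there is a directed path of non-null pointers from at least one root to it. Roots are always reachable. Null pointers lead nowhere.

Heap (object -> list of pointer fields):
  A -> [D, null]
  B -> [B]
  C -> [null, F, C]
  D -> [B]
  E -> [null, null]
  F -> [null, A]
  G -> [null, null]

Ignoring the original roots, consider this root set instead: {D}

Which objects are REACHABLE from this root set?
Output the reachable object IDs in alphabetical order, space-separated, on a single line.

Roots: D
Mark D: refs=B, marked=D
Mark B: refs=B, marked=B D
Unmarked (collected): A C E F G

Answer: B D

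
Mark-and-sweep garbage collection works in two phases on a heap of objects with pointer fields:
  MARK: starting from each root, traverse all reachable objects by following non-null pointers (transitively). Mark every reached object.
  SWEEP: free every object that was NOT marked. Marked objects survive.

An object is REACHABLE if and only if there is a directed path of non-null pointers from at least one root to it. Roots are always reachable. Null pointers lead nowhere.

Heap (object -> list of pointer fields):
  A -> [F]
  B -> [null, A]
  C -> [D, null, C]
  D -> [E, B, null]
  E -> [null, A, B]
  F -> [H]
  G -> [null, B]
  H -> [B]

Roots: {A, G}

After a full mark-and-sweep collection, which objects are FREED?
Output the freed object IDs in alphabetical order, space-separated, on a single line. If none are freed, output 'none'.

Answer: C D E

Derivation:
Roots: A G
Mark A: refs=F, marked=A
Mark G: refs=null B, marked=A G
Mark F: refs=H, marked=A F G
Mark B: refs=null A, marked=A B F G
Mark H: refs=B, marked=A B F G H
Unmarked (collected): C D E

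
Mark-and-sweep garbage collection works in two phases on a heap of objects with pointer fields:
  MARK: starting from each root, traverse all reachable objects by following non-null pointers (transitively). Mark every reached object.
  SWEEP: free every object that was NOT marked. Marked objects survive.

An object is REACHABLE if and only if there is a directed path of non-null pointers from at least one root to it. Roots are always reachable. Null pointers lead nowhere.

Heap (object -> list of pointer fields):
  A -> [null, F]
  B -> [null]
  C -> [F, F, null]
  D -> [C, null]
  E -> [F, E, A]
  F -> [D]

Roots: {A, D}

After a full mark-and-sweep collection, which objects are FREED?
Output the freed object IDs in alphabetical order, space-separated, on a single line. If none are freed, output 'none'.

Answer: B E

Derivation:
Roots: A D
Mark A: refs=null F, marked=A
Mark D: refs=C null, marked=A D
Mark F: refs=D, marked=A D F
Mark C: refs=F F null, marked=A C D F
Unmarked (collected): B E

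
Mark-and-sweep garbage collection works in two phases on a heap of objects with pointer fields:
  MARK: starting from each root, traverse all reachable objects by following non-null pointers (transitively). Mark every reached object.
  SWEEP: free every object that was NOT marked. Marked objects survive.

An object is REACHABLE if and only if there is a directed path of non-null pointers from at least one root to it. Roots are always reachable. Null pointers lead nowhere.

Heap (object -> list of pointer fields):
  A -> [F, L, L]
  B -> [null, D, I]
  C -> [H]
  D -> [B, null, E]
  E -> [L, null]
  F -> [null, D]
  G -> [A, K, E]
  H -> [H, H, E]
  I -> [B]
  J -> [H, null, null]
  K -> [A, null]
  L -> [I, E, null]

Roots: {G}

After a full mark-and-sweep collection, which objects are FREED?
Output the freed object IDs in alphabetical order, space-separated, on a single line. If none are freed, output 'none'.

Roots: G
Mark G: refs=A K E, marked=G
Mark A: refs=F L L, marked=A G
Mark K: refs=A null, marked=A G K
Mark E: refs=L null, marked=A E G K
Mark F: refs=null D, marked=A E F G K
Mark L: refs=I E null, marked=A E F G K L
Mark D: refs=B null E, marked=A D E F G K L
Mark I: refs=B, marked=A D E F G I K L
Mark B: refs=null D I, marked=A B D E F G I K L
Unmarked (collected): C H J

Answer: C H J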